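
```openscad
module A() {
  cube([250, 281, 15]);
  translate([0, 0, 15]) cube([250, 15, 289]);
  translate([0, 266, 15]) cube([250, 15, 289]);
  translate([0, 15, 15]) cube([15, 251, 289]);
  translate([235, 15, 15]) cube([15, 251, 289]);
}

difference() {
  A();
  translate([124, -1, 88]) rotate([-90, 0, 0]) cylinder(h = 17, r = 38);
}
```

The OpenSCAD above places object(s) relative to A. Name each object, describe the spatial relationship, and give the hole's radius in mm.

The subtracted cylinder has r = 38 mm.

A is an open box. The open box has a circular hole through its front wall. The hole's radius is 38 mm.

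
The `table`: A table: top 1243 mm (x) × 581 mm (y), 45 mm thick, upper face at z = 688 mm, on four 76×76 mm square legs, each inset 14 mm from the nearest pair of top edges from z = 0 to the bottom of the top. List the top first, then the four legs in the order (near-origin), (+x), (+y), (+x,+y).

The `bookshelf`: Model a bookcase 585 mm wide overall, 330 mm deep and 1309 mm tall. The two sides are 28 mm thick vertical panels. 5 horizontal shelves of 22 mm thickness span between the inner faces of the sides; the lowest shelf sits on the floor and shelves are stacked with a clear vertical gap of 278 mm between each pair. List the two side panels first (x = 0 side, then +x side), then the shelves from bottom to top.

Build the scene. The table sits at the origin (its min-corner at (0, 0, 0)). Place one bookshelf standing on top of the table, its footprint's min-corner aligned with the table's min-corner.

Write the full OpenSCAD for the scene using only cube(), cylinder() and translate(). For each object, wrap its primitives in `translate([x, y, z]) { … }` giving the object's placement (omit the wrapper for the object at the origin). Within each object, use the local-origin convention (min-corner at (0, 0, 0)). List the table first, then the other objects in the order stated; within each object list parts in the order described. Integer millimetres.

translate([0, 0, 643]) cube([1243, 581, 45]);
translate([14, 14, 0]) cube([76, 76, 643]);
translate([1153, 14, 0]) cube([76, 76, 643]);
translate([14, 491, 0]) cube([76, 76, 643]);
translate([1153, 491, 0]) cube([76, 76, 643]);
translate([0, 0, 688]) {
  cube([28, 330, 1309]);
  translate([557, 0, 0]) cube([28, 330, 1309]);
  translate([28, 0, 0]) cube([529, 330, 22]);
  translate([28, 0, 300]) cube([529, 330, 22]);
  translate([28, 0, 600]) cube([529, 330, 22]);
  translate([28, 0, 900]) cube([529, 330, 22]);
  translate([28, 0, 1200]) cube([529, 330, 22]);
}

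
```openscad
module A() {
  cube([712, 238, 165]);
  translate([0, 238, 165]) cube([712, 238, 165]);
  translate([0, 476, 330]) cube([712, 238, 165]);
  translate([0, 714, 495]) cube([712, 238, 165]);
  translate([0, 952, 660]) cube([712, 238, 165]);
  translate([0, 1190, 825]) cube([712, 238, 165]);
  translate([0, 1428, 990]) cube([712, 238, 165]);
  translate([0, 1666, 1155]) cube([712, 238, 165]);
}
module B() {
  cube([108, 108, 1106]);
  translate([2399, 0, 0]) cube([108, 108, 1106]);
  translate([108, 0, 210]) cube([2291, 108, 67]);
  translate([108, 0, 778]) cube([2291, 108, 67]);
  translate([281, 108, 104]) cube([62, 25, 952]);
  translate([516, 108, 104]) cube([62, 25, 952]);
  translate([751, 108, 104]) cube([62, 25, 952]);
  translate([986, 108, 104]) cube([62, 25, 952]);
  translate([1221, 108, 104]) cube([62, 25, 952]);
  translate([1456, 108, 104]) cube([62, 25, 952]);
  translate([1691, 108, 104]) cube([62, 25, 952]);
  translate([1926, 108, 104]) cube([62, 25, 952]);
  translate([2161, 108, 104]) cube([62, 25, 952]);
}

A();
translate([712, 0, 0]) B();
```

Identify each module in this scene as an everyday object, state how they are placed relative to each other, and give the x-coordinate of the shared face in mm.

The staircase's +x face and the fence section's −x face are both at x = 712 mm.

A is a staircase. B is a fence section. The fence section is against the staircase's +x side, with their −y faces flush. The x-coordinate of the shared face is 712 mm.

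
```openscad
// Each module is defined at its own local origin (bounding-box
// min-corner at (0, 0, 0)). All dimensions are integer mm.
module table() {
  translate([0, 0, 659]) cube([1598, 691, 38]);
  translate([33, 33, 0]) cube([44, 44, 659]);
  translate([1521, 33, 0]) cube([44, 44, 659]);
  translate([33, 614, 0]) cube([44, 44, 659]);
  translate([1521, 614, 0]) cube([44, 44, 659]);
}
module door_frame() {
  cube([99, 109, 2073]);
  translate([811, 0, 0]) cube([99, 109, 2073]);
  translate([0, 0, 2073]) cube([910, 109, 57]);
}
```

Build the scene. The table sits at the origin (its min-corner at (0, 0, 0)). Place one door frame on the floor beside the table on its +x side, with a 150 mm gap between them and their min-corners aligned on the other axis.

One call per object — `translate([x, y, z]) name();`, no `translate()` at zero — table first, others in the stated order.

table();
translate([1748, 0, 0]) door_frame();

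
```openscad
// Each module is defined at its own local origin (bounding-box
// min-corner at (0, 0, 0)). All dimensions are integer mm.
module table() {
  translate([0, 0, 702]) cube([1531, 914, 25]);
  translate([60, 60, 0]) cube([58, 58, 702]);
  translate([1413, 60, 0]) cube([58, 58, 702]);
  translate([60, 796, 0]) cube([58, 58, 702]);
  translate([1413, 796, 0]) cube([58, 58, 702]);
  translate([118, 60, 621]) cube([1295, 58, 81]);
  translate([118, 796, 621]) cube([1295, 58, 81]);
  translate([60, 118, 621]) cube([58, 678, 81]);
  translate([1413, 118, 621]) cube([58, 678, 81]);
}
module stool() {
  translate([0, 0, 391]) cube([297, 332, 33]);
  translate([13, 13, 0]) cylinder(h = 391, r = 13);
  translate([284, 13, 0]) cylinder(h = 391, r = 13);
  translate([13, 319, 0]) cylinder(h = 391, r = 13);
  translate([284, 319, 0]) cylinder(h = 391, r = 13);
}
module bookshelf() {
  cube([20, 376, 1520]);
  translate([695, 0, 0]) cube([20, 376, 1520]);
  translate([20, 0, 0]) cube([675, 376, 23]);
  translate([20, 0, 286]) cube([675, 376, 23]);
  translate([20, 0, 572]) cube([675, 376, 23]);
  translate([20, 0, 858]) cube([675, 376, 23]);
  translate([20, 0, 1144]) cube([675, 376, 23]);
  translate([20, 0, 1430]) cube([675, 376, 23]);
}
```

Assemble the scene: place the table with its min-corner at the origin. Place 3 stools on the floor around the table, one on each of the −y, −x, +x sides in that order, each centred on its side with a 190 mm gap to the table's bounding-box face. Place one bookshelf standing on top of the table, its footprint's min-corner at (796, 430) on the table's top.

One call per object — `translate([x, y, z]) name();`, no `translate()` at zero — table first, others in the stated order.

table();
translate([617, -522, 0]) stool();
translate([-487, 291, 0]) stool();
translate([1721, 291, 0]) stool();
translate([796, 430, 727]) bookshelf();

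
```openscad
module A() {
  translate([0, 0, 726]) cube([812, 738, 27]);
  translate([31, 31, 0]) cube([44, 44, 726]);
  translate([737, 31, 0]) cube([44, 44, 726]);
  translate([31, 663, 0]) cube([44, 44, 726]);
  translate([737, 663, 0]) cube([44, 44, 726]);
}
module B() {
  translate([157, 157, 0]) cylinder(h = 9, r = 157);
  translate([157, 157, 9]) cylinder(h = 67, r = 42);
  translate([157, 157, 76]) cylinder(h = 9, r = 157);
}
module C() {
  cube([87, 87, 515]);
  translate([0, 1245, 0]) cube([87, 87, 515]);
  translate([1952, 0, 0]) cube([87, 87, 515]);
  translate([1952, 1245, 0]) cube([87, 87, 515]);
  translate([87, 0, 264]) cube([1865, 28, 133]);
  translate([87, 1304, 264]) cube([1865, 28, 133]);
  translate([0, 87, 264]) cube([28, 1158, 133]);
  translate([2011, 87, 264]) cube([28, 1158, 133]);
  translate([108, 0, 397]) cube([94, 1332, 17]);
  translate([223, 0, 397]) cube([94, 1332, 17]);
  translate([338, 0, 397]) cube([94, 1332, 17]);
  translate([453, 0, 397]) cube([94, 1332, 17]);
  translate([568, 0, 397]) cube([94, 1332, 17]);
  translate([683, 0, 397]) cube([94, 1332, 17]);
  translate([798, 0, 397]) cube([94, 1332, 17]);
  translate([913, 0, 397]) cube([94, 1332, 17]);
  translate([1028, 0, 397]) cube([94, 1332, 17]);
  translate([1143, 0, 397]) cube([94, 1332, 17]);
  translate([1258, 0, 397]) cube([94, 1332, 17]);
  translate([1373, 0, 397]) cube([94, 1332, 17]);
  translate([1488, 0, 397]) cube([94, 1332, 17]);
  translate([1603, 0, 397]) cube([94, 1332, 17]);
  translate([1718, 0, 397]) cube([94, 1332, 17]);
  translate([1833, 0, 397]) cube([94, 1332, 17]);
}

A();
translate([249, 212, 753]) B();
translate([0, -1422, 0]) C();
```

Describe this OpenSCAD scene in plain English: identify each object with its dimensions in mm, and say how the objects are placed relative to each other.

A is a rectangular dining table. The top is 812×738×27 mm with its upper surface at z = 753 mm. It stands on four 44×44 mm square legs, each inset 31 mm from the nearest pair of top edges, running from the floor to the underside of the top.

B is a spool: two coaxial disc flanges of radius 157 mm and thickness 9 mm, joined by a core cylinder of radius 42 mm and height 67 mm. The lower flange rests on z = 0 and the three cylinders share a vertical axis.

C is a bed frame 2039 mm long (x) by 1332 mm wide (y). Four 87×87 mm corner posts, 515 mm tall, at the corners of the footprint. Four rails of 28 mm thickness and 133 mm height run between adjacent posts with their undersides at z = 264 mm, their outer faces flush with the outside of the frame (the two x-running rails run between the posts' inner faces; the two y-running rails run between the posts' inner faces). 16 slats, each 94 mm wide (x) and 17 mm thick, lie across the top of the two x-running rails, running the full 1332 mm width of the frame in y; the slats are evenly spaced along x between the inner faces of the end posts with equal gaps (rounded down to the nearest mm) at the −x end and between each pair — any rounding remainder accumulates at the +x end.

The spool is on top of the table, centred. The bed frame is on the floor beside the table on its −y side.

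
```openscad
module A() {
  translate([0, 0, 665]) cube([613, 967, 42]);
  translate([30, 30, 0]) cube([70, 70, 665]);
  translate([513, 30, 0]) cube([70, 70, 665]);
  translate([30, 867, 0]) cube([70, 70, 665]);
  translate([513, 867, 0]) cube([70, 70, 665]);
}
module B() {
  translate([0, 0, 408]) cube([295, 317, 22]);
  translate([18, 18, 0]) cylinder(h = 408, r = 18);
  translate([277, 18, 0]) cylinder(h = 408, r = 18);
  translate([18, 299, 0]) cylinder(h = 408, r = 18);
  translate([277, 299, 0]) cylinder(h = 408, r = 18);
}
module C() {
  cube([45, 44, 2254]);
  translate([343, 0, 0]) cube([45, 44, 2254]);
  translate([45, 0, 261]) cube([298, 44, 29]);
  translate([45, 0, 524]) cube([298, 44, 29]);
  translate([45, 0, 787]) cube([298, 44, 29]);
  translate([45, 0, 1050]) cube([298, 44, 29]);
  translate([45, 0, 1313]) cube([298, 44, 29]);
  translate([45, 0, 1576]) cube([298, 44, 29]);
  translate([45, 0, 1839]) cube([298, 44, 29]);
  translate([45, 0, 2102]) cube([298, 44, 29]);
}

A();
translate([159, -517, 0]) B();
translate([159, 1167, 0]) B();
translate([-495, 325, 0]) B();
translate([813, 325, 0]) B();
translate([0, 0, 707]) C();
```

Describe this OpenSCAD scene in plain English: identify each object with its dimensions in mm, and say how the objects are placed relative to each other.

A is a table with a 613×967 mm rectangular top, 42 mm thick, top surface at z = 707 mm, supported by four 70×70 mm square legs, each inset 30 mm from the nearest pair of top edges, running from the floor.

B is a four-legged stool. The seat is 295×317 mm, 22 mm thick, top at z = 430 mm. It stands on four round legs, each 36 mm in diameter, from z = 0 to the seat underside, each leg's axis is inset half a diameter from the nearest pair of seat edges (so the leg's bounding box is flush with the corner).

C is a wooden ladder with two side rails of 45×44 mm section and 2254 mm height, set 388 mm apart overall. Between them run 8 rectangular rungs (44 mm deep, 29 mm thick), front faces flush with the rails' −y face. The bottom of the first rung is 261 mm above the floor and each subsequent rung is 263 mm higher than the one below.

Four stools sit around the table at the −y, +y, −x, +x sides. The ladder is on top of the table.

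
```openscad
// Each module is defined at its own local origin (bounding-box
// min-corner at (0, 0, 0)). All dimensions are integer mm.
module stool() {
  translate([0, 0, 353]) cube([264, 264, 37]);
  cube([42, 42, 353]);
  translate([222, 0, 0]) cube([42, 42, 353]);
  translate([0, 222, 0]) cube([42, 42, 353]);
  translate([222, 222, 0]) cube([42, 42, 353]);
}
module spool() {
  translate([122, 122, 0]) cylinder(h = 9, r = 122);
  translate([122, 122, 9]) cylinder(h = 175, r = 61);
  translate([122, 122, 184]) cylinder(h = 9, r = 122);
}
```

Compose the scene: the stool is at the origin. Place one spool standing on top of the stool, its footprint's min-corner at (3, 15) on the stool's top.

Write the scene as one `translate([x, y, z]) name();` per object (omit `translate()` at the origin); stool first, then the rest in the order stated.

stool();
translate([3, 15, 390]) spool();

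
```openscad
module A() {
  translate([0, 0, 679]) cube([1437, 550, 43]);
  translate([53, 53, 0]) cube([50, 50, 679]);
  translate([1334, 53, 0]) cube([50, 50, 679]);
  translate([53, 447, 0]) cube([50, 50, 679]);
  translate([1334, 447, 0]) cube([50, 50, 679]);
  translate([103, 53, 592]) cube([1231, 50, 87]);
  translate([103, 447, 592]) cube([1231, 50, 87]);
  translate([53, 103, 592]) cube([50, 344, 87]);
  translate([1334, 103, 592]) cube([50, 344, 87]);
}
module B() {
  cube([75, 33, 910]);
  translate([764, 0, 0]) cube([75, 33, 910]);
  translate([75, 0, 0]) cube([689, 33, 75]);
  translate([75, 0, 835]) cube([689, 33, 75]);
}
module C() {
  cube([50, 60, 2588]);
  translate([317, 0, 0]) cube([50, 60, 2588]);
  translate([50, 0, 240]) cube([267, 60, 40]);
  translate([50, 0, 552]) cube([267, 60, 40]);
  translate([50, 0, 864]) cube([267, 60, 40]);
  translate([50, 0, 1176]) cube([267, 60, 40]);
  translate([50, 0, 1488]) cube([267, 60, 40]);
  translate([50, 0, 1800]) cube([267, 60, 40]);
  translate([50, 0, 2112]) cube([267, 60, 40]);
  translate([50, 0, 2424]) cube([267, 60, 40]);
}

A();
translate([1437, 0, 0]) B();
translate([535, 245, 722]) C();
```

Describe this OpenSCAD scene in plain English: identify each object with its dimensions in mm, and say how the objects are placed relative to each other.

A is a rectangular dining table. The top is 1437×550×43 mm with its upper surface at z = 722 mm. It stands on four 50×50 mm square legs, each inset 53 mm from the nearest pair of top edges, running from the floor to the underside of the top. Four apron rails, 50 mm thick and 87 mm tall, run between adjacent legs with their top edges flush with the underside of the top and their outer faces flush with the legs' outer faces.

B is a picture frame with a 689×760 mm rectangular opening (x by z) and a uniform 75 mm border on every side. Frame depth is 33 mm along y. It is built from two vertical stiles running the full outside height and two horizontal rails spanning the gap between the stiles.

C is a wooden ladder with two side rails of 50×60 mm section and 2588 mm height, set 367 mm apart overall. Between them run 8 rectangular rungs (60 mm deep, 40 mm thick), front faces flush with the rails' −y face. The bottom of the first rung is 240 mm above the floor and each subsequent rung is 312 mm higher than the one below.

The picture frame is against the table's +x side, with their −y faces flush. The ladder is on top of the table, centred.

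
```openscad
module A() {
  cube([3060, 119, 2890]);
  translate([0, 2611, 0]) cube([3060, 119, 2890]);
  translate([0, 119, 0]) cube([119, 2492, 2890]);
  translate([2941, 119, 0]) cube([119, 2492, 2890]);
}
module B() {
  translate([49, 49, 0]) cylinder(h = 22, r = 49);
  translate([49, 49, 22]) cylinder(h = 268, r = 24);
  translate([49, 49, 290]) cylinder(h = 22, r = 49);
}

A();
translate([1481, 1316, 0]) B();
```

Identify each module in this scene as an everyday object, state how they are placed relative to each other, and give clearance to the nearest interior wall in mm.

A is a house frame. B is a spool. The spool sits inside the house frame, centred. The clearance to the nearest interior wall is 1197 mm.

Clearances: x = 1362, y = 1197; minimum 1197 mm.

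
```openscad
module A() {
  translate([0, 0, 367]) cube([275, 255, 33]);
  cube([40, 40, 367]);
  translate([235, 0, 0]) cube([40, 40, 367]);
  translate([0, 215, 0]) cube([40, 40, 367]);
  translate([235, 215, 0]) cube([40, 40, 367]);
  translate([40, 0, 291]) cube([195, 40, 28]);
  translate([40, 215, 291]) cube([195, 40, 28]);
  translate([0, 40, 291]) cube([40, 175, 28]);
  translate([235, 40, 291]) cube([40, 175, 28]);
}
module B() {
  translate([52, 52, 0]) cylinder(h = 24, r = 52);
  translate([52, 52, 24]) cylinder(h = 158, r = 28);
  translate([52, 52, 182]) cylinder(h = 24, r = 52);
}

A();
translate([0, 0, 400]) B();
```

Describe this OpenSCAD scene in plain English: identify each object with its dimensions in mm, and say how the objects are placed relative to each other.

A is a four-legged stool. The seat is a 275×255×33 mm slab whose top surface is at z = 400 mm; four square legs, each 40×40 mm in cross-section, run from the floor (z = 0) to the underside of the seat, each flush with a corner of the seat. Four stretchers, 40 mm wide and 28 mm tall, connect adjacent legs with their undersides at z = 291 mm, each running between the inner faces of the legs it joins and aligned with the legs' outer faces on the other axis.

B is a spool: two coaxial disc flanges of radius 52 mm and thickness 24 mm, joined by a core cylinder of radius 28 mm and height 158 mm. The lower flange rests on z = 0 and the three cylinders share a vertical axis.

The spool is on top of the stool.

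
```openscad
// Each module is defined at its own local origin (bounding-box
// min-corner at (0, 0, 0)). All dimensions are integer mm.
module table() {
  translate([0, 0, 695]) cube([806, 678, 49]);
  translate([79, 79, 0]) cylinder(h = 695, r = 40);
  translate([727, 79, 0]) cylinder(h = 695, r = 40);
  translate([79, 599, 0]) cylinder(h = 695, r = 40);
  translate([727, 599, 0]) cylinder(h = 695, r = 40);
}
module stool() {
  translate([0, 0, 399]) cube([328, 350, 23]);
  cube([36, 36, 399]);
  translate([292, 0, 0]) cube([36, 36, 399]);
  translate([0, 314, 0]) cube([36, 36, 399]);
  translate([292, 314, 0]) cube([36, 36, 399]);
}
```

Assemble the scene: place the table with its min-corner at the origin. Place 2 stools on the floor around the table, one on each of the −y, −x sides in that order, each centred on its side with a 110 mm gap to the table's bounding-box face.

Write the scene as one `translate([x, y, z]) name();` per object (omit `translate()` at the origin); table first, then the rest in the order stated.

table();
translate([239, -460, 0]) stool();
translate([-438, 164, 0]) stool();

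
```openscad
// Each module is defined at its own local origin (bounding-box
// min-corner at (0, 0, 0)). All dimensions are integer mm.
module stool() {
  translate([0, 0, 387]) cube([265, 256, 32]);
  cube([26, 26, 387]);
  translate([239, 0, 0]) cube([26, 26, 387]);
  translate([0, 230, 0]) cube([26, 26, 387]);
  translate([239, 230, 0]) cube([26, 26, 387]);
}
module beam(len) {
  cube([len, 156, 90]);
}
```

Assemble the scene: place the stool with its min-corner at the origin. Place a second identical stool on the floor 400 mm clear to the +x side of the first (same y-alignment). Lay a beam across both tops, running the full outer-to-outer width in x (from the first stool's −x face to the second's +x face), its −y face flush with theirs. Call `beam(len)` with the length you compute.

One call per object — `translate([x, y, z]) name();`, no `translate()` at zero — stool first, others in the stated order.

stool();
translate([665, 0, 0]) stool();
translate([0, 0, 419]) beam(930);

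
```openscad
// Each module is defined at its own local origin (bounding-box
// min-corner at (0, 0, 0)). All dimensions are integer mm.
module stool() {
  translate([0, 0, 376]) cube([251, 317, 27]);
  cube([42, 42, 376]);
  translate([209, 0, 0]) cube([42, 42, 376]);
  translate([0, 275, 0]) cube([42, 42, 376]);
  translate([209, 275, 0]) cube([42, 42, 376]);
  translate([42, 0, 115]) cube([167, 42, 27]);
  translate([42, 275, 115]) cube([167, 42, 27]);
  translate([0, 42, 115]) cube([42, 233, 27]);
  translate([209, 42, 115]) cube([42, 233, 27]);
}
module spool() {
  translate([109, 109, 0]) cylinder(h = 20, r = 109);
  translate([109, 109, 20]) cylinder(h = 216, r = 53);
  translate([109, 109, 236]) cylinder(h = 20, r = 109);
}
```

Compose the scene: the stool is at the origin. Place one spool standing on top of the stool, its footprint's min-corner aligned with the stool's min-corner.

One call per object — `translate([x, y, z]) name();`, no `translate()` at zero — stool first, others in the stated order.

stool();
translate([0, 0, 403]) spool();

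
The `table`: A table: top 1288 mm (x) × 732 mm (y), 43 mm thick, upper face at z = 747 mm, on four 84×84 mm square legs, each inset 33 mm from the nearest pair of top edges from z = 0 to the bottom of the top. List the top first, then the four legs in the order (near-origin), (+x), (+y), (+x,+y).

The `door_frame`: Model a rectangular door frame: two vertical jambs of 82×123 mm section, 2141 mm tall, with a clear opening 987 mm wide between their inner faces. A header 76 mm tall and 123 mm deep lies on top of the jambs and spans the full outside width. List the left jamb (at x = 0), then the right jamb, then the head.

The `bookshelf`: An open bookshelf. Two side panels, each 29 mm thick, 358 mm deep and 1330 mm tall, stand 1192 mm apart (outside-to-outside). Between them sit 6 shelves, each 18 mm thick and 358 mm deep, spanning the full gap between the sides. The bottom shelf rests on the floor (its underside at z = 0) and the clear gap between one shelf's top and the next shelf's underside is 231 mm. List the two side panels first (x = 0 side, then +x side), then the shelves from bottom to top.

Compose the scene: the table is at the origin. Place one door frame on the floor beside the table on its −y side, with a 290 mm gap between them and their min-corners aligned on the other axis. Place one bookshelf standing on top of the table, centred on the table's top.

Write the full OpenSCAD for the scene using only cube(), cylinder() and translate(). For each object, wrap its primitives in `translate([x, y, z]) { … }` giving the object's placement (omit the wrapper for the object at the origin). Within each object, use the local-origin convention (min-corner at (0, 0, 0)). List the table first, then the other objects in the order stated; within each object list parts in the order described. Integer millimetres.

translate([0, 0, 704]) cube([1288, 732, 43]);
translate([33, 33, 0]) cube([84, 84, 704]);
translate([1171, 33, 0]) cube([84, 84, 704]);
translate([33, 615, 0]) cube([84, 84, 704]);
translate([1171, 615, 0]) cube([84, 84, 704]);
translate([0, -413, 0]) {
  cube([82, 123, 2141]);
  translate([1069, 0, 0]) cube([82, 123, 2141]);
  translate([0, 0, 2141]) cube([1151, 123, 76]);
}
translate([48, 187, 747]) {
  cube([29, 358, 1330]);
  translate([1163, 0, 0]) cube([29, 358, 1330]);
  translate([29, 0, 0]) cube([1134, 358, 18]);
  translate([29, 0, 249]) cube([1134, 358, 18]);
  translate([29, 0, 498]) cube([1134, 358, 18]);
  translate([29, 0, 747]) cube([1134, 358, 18]);
  translate([29, 0, 996]) cube([1134, 358, 18]);
  translate([29, 0, 1245]) cube([1134, 358, 18]);
}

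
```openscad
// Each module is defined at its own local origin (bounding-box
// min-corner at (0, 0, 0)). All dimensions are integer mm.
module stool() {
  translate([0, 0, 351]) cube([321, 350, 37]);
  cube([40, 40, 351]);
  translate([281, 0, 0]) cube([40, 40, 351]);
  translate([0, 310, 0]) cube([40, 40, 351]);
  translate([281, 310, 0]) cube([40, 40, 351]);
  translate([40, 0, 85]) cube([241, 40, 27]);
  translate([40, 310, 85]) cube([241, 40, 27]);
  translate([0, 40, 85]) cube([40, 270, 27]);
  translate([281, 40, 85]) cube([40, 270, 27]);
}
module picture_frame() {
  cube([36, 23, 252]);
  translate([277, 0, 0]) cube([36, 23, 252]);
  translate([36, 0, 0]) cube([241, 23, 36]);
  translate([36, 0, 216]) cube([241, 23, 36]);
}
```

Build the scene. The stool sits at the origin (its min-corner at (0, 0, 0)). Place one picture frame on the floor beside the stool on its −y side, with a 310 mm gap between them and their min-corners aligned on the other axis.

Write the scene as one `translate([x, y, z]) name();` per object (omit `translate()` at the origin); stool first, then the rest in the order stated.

stool();
translate([0, -333, 0]) picture_frame();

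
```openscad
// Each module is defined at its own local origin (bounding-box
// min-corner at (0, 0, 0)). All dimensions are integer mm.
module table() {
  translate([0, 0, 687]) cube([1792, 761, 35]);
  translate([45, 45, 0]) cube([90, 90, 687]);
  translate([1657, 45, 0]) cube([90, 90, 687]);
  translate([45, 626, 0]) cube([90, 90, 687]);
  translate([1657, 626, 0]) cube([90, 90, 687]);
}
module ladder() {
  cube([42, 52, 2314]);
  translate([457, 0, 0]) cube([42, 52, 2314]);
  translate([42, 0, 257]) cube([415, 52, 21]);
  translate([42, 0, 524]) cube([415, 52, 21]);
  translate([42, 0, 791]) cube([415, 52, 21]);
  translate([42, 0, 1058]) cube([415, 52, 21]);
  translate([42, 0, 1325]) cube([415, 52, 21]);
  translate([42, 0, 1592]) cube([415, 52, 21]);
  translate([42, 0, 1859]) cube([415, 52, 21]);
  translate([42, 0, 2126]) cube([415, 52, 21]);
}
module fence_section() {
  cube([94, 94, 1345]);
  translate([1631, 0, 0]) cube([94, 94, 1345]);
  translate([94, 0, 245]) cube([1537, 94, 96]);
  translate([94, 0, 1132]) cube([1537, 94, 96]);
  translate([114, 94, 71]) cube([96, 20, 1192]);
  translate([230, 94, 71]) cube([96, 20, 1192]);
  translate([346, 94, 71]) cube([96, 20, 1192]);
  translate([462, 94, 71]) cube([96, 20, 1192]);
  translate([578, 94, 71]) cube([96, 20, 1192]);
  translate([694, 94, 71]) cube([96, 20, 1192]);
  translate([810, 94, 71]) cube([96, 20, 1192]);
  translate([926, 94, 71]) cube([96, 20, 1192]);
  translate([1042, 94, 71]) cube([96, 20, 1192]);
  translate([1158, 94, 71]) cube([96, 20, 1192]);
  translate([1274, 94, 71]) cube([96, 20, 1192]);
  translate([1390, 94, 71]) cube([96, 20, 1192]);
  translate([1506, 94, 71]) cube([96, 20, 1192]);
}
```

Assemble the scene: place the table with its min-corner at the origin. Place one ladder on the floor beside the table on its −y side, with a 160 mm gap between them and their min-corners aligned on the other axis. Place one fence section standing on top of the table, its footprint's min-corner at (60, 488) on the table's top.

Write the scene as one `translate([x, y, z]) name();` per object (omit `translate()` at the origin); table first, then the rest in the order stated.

table();
translate([0, -212, 0]) ladder();
translate([60, 488, 722]) fence_section();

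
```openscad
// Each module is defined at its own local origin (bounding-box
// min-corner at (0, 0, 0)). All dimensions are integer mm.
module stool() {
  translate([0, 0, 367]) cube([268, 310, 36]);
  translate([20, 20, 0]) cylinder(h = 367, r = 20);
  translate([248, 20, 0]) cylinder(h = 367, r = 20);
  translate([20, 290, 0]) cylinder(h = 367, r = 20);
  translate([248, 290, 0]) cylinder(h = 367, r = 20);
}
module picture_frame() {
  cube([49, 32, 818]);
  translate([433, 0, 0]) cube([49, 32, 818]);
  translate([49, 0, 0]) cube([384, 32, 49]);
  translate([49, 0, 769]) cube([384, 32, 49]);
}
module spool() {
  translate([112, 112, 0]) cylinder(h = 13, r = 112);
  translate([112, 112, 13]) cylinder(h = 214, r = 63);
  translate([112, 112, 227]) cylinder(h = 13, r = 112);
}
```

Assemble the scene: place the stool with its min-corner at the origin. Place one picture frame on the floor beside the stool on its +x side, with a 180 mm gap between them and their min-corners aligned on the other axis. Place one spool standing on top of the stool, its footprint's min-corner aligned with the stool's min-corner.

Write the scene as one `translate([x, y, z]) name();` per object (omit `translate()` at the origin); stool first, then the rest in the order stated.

stool();
translate([448, 0, 0]) picture_frame();
translate([0, 0, 403]) spool();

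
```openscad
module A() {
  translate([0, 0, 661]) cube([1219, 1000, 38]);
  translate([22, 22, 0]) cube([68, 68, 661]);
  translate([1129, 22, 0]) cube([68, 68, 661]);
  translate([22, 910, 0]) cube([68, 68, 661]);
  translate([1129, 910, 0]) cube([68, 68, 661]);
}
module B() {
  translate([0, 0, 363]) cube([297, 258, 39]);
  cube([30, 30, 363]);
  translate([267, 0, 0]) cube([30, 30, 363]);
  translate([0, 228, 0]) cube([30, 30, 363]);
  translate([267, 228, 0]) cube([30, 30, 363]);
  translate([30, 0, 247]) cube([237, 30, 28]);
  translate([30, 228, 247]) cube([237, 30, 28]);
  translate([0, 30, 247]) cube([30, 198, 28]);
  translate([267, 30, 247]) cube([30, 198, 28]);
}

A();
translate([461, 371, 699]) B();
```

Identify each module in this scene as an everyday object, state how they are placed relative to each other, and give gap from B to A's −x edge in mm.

A is a table. B is a stool. The stool is on top of the table, centred. The gap from the stool to the table's −x edge is 461 mm.

The stool's min-x is at 461; the table's min-x is 0; gap = 461 mm.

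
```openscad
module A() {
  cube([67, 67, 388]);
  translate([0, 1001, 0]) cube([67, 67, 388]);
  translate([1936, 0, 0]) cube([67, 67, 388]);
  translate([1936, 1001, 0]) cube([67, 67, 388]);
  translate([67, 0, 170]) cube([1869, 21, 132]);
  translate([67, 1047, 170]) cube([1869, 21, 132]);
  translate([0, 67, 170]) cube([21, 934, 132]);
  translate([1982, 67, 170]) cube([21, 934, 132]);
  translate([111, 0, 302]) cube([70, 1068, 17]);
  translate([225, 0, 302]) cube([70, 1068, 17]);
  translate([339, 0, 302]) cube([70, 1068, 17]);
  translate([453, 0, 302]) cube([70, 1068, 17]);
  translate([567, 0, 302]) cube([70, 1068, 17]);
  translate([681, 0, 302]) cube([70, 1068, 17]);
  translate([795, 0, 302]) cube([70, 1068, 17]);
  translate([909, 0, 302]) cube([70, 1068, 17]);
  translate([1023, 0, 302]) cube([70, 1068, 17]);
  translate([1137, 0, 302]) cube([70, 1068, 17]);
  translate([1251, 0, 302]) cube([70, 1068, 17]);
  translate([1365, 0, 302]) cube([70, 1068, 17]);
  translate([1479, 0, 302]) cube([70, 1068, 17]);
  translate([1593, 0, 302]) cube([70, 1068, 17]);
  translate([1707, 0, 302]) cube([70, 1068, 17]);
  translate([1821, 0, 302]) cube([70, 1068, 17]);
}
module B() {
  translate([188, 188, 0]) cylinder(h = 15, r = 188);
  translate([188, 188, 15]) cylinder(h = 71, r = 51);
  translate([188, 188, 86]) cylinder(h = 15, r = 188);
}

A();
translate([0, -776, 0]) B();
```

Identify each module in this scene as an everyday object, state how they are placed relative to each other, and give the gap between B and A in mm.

A is a bed frame. B is a spool. The spool is on the floor beside the bed frame on its −y side. The gap between the spool and the bed frame is 400 mm.

The spool's nearest face is 400 mm from the bed frame's −y face.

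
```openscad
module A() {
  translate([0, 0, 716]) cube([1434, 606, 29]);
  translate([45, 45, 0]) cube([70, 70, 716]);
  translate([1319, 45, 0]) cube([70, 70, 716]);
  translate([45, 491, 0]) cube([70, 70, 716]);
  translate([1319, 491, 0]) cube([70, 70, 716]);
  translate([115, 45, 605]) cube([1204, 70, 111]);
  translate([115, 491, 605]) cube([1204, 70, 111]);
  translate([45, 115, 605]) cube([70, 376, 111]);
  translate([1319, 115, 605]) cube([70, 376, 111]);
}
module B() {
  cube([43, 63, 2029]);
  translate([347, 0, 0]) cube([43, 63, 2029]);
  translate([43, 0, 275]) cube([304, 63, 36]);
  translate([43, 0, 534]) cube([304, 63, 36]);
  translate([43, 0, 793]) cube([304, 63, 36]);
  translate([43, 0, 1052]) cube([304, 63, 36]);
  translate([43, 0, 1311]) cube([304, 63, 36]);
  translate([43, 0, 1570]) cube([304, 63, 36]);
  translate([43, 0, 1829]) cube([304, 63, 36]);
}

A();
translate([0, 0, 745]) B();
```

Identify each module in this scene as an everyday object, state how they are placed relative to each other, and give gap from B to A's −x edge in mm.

The ladder's min-x is at 0; the table's min-x is 0; gap = 0 mm.

A is a table. B is a ladder. The ladder is on top of the table. The gap from the ladder to the table's −x edge is 0 mm.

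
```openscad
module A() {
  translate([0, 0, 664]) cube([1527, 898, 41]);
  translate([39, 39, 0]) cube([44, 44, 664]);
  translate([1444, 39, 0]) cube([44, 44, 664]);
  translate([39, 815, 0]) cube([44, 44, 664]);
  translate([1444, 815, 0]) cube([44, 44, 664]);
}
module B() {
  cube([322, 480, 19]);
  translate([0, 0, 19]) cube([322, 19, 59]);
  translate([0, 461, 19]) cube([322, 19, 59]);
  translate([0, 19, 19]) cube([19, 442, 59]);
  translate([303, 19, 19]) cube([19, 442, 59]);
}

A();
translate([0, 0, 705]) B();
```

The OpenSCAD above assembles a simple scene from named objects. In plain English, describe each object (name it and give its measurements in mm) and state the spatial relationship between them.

A is a table with a 1527×898 mm rectangular top, 41 mm thick, top surface at z = 705 mm, supported by four 44×44 mm square legs, each inset 39 mm from the nearest pair of top edges, running from the floor.

B is an open-topped rectangular box: outside dimensions 322×480×78 mm, with a uniform wall and base thickness of 19 mm. The base is a full 322×480 slab on the floor; four walls sit on top of the base. The front and back walls (the −y and +y sides) span the full width; the two side walls fit between them.

The open box is on top of the table.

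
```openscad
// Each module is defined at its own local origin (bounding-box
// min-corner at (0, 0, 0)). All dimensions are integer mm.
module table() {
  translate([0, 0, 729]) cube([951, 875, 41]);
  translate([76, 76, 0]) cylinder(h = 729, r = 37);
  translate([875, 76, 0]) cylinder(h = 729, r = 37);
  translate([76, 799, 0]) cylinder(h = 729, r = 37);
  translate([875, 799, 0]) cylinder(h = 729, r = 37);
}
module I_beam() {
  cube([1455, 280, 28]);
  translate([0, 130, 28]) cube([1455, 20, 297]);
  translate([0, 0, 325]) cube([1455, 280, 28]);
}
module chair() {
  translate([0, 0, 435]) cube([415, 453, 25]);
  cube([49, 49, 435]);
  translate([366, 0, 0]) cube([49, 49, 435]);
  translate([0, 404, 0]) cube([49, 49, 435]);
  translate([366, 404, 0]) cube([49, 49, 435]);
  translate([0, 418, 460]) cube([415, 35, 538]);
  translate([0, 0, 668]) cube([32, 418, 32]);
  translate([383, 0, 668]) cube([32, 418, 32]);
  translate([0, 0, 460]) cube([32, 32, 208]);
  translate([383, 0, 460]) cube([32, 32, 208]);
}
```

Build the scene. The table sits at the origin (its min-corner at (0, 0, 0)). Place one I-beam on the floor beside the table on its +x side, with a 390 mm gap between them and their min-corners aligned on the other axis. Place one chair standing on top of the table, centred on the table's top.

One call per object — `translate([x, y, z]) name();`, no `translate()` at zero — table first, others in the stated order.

table();
translate([1341, 0, 0]) I_beam();
translate([268, 211, 770]) chair();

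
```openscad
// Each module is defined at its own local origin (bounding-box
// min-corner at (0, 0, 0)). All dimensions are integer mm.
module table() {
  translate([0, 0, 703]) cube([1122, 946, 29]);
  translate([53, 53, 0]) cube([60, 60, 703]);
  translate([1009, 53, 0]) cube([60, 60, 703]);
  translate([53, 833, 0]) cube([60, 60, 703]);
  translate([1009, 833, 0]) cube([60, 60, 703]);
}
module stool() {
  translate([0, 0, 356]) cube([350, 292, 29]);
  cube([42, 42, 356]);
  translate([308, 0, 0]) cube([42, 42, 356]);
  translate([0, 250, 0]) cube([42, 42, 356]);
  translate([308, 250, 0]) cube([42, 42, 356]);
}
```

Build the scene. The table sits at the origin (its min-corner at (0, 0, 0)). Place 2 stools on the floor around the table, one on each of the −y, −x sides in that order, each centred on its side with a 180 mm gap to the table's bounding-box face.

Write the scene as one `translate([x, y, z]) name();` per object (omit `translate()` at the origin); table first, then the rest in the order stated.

table();
translate([386, -472, 0]) stool();
translate([-530, 327, 0]) stool();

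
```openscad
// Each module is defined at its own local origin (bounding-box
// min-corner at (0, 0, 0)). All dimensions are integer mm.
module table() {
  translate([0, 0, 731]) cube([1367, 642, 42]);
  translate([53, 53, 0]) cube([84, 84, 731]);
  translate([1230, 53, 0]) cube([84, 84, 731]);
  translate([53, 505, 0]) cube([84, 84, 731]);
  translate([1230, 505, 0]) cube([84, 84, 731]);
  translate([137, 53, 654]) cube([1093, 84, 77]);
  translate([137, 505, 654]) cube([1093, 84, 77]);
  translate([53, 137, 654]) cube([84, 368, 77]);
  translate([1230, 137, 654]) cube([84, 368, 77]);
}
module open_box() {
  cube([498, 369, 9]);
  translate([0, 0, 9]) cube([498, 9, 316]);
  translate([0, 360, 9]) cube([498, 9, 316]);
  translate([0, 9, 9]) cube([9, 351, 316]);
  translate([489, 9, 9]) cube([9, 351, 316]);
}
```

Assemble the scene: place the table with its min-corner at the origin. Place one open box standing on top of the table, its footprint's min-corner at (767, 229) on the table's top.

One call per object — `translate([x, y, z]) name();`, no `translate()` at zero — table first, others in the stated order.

table();
translate([767, 229, 773]) open_box();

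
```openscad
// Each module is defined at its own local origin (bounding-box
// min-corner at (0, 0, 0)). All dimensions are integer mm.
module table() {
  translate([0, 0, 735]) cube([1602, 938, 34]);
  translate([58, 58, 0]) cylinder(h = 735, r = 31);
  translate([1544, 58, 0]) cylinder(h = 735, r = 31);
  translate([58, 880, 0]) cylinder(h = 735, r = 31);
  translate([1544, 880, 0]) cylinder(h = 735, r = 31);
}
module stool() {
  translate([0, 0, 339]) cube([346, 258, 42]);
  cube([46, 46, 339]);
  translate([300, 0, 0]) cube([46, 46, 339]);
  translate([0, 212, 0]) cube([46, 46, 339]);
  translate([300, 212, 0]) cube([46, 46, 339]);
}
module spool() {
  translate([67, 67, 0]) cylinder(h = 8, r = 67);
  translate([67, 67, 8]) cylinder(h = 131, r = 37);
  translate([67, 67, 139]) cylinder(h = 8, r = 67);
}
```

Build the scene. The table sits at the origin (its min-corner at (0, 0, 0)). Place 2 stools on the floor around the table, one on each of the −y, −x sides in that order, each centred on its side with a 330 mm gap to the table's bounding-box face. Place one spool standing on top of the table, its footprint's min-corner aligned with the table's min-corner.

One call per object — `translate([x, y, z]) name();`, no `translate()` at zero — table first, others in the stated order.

table();
translate([628, -588, 0]) stool();
translate([-676, 340, 0]) stool();
translate([0, 0, 769]) spool();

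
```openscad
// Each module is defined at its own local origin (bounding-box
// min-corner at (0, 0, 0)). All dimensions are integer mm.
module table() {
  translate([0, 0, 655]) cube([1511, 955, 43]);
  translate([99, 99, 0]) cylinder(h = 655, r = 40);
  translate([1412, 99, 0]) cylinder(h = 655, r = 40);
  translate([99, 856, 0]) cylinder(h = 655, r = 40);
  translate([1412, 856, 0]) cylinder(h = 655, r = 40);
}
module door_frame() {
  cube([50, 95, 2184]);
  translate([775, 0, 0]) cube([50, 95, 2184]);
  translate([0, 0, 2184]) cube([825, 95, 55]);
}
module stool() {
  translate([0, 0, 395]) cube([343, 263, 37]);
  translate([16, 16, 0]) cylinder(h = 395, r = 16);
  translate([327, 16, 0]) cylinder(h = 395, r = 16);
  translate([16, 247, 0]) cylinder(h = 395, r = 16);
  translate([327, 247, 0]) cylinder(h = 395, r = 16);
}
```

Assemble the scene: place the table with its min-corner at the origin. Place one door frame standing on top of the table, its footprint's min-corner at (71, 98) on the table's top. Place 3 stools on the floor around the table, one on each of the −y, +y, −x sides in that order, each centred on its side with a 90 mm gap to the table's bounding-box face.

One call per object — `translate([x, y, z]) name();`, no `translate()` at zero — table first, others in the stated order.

table();
translate([71, 98, 698]) door_frame();
translate([584, -353, 0]) stool();
translate([584, 1045, 0]) stool();
translate([-433, 346, 0]) stool();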